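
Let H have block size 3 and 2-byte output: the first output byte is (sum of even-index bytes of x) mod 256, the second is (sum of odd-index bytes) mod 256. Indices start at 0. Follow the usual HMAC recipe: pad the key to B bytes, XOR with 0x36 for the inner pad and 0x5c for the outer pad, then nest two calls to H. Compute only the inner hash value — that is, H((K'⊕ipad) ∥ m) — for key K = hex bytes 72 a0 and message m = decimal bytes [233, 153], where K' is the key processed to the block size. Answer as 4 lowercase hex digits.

Key hex bytes 72 a0 is 2 bytes ≤ B = 3; zero-pad to 3 bytes: K' = 72 a0 00.
K' ⊕ ipad = 44 96 36.
Inner input = 44 96 36 ∥ e9 99.
Inner hash: even-index sum = 275 mod 256 = 19; odd-index sum = 383 mod 256 = 127 → 13 7f.

137f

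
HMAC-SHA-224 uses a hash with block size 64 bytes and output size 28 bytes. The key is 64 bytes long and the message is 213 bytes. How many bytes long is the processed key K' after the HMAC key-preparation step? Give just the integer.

Key is 64 ≤ 64 bytes, zero-padded: |K'| = 64.

64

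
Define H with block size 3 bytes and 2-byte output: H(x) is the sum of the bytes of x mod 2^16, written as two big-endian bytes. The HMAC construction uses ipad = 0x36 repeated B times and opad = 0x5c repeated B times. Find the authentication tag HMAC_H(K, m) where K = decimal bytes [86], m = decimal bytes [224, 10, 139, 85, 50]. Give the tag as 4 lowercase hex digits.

Key decimal bytes [86] = 56 is 1 byte ≤ B = 3; zero-pad to 3 bytes: K' = 56 00 00.
K' ⊕ ipad = 60 36 36.  K' ⊕ opad = 0a 5c 5c.
Inner input = (K'⊕ipad) ∥ m = 60 36 36 ∥ e0 0a 8b 55 32.
Inner hash: sum = 96+54+54+224+10+139+85+50 = 712 → 02 c8.
Outer input = (K'⊕opad) ∥ inner = 0a 5c 5c ∥ 02 c8.
Outer hash (tag): sum = 10+92+92+2+200 = 396 → 01 8c.

018c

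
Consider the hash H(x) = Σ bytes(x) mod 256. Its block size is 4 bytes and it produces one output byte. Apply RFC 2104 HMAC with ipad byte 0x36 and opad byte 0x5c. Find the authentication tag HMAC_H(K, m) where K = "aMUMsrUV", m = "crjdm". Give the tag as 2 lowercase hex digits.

Key "aMUMsrUV" = 61 4d 55 4d 73 72 55 56 is 8 bytes > B = 4, so hash it first: H(key) = e0, then zero-pad to 4 bytes: K' = e0 00 00 00.
K' ⊕ ipad = d6 36 36 36.  K' ⊕ opad = bc 5c 5c 5c.
Inner input = (K'⊕ipad) ∥ m = d6 36 36 36 ∥ 63 72 6a 64 6d.
Inner hash: sum = 214+54+54+54+99+114+106+100+109 = 904; mod 256 = 136 → 88.
Outer input = (K'⊕opad) ∥ inner = bc 5c 5c 5c ∥ 88.
Outer hash (tag): sum = 188+92+92+92+136 = 600; mod 256 = 88 → 58.

58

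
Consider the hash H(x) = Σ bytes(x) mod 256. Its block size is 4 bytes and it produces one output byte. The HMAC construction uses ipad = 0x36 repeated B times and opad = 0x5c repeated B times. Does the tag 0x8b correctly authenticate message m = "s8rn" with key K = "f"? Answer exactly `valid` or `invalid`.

Key "f" = 66 is 1 byte ≤ B = 4; zero-pad to 4 bytes: K' = 66 00 00 00.
K' ⊕ ipad = 50 36 36 36; K' ⊕ opad = 3a 5c 5c 5c.
Inner hash: sum = 80+54+54+54+115+56+114+110 = 637; mod 256 = 125 → 7d.
Outer hash (recomputed tag): sum = 58+92+92+92+125 = 459; mod 256 = 203 → cb.
Recomputed tag = cb; claimed = 8b → mismatch.

invalid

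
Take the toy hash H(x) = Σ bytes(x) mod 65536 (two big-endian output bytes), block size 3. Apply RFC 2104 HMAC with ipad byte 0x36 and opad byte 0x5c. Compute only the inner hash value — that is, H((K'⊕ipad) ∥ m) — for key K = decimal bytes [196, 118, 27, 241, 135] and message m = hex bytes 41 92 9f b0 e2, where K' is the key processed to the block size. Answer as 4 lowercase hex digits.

0469

Key decimal bytes [196, 118, 27, 241, 135] = c4 76 1b f1 87 is 5 bytes > B = 3, so hash it first: H(key) = 02 cd, then zero-pad to 3 bytes: K' = 02 cd 00.
K' ⊕ ipad = 34 fb 36.
Inner input = 34 fb 36 ∥ 41 92 9f b0 e2.
Inner hash: sum = 52+251+54+65+146+159+176+226 = 1129 → 04 69.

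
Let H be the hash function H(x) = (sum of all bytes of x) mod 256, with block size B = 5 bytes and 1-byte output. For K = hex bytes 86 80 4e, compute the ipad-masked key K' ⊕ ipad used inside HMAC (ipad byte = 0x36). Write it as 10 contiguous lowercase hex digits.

b0b6783636

Key hex bytes 86 80 4e is 3 bytes ≤ B = 5; zero-pad to 5 bytes: K' = 86 80 4e 00 00.
XOR each byte with 0x36: 86⊕36=b0, 80⊕36=b6, 4e⊕36=78, 00⊕36=36, 00⊕36=36.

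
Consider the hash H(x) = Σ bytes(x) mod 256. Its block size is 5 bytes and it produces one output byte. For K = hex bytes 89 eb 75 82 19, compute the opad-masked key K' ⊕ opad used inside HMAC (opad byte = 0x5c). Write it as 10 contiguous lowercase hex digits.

d5b729de45

Key hex bytes 89 eb 75 82 19 is exactly B = 5 bytes: K' = 89 eb 75 82 19.
XOR each byte with 0x5c: 89⊕5c=d5, eb⊕5c=b7, 75⊕5c=29, 82⊕5c=de, 19⊕5c=45.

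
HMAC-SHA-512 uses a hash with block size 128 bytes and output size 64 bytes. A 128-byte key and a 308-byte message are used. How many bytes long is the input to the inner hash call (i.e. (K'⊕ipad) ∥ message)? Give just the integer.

Key is 128 ≤ 128 bytes, zero-padded: |K'| = 128.
Inner input = (K'⊕ipad) ∥ m → 128 + 308 = 436 bytes.

436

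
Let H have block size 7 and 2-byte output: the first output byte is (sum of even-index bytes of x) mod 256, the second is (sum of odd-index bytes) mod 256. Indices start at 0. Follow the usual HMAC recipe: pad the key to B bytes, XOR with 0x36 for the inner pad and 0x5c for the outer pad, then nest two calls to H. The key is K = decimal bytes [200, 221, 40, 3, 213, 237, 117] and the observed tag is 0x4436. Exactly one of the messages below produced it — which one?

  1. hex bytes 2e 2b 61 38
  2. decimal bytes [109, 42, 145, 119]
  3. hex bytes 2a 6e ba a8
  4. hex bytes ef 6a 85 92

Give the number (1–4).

Key decimal bytes [200, 221, 40, 3, 213, 237, 117] = c8 dd 28 03 d5 ed 75 is exactly B = 7 bytes: K' = c8 dd 28 03 d5 ed 75.
K' ⊕ ipad = fe eb 1e 35 e3 db 43; K' ⊕ opad = 94 81 74 5f 89 b1 29.
m1: inner = H(fe eb 1e 35 e3 db 43 2e 2b 61 38) = a5 8a; tag = H(94 81 74 5f 89 b1 29 a5 8a) = 4436 ← matches
m2: inner = H(fe eb 1e 35 e3 db 43 6d 2a 91 77) = e3 f9; tag = H(94 81 74 5f 89 b1 29 e3 f9) = b374
m3: inner = H(fe eb 1e 35 e3 db 43 2a 6e ba a8) = 58 df; tag = H(94 81 74 5f 89 b1 29 58 df) = 99e9
m4: inner = H(fe eb 1e 35 e3 db 43 ef 6a 85 92) = 3e 6f; tag = H(94 81 74 5f 89 b1 29 3e 6f) = 29cf

1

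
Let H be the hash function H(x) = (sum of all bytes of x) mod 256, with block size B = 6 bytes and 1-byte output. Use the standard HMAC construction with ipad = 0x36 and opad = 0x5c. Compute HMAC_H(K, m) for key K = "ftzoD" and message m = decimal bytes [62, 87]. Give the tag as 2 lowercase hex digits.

Key "ftzoD" = 66 74 7a 6f 44 is 5 bytes ≤ B = 6; zero-pad to 6 bytes: K' = 66 74 7a 6f 44 00.
K' ⊕ ipad = 50 42 4c 59 72 36.  K' ⊕ opad = 3a 28 26 33 18 5c.
Inner input = (K'⊕ipad) ∥ m = 50 42 4c 59 72 36 ∥ 3e 57.
Inner hash: sum = 80+66+76+89+114+54+62+87 = 628; mod 256 = 116 → 74.
Outer input = (K'⊕opad) ∥ inner = 3a 28 26 33 18 5c ∥ 74.
Outer hash (tag): sum = 58+40+38+51+24+92+116 = 419; mod 256 = 163 → a3.

a3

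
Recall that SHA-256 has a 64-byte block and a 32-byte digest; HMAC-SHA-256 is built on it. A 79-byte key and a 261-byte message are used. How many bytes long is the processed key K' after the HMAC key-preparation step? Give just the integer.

64

Key is 79 > 64 bytes, so it is hashed to 32 bytes then zero-padded to 64: |K'| = 64.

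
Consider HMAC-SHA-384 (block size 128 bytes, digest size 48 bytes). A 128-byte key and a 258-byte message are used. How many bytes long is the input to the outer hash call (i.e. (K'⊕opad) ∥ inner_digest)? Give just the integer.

176

Key is 128 ≤ 128 bytes, zero-padded: |K'| = 128.
Outer input = (K'⊕opad) ∥ H(inner) → 128 + 48 = 176 bytes.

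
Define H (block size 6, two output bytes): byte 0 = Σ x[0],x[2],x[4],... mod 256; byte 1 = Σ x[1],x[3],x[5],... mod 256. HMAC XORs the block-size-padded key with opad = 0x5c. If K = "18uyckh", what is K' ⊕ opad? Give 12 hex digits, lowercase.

Key "18uyckh" = 31 38 75 79 63 6b 68 is 7 bytes > B = 6, so hash it first: H(key) = 71 1c, then zero-pad to 6 bytes: K' = 71 1c 00 00 00 00.
XOR each byte with 0x5c: 71⊕5c=2d, 1c⊕5c=40, 00⊕5c=5c, 00⊕5c=5c, 00⊕5c=5c, 00⊕5c=5c.

2d405c5c5c5c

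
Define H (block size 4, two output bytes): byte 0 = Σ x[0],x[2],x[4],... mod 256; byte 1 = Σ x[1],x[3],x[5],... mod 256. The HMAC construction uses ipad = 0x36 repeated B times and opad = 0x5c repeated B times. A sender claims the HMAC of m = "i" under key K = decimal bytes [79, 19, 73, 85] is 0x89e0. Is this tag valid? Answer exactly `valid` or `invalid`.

Key decimal bytes [79, 19, 73, 85] = 4f 13 49 55 is exactly B = 4 bytes: K' = 4f 13 49 55.
K' ⊕ ipad = 79 25 7f 63; K' ⊕ opad = 13 4f 15 09.
Inner hash: even-index sum = 353 mod 256 = 97; odd-index sum = 136 mod 256 = 136 → 61 88.
Outer hash (recomputed tag): even-index sum = 137 mod 256 = 137; odd-index sum = 224 mod 256 = 224 → 89 e0.
Recomputed tag = 89e0; claimed = 89e0 → match.

valid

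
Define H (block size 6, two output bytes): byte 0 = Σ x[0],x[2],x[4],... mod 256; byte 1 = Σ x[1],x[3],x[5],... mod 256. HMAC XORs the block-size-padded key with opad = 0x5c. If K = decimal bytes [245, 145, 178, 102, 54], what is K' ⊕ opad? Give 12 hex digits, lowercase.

a9cdee3a6a5c

Key decimal bytes [245, 145, 178, 102, 54] = f5 91 b2 66 36 is 5 bytes ≤ B = 6; zero-pad to 6 bytes: K' = f5 91 b2 66 36 00.
XOR each byte with 0x5c: f5⊕5c=a9, 91⊕5c=cd, b2⊕5c=ee, 66⊕5c=3a, 36⊕5c=6a, 00⊕5c=5c.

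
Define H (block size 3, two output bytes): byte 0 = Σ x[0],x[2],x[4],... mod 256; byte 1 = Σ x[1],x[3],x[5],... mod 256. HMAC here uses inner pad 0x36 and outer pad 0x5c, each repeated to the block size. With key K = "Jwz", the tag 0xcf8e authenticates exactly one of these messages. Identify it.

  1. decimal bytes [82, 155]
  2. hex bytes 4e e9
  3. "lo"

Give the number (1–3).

1

Key "Jwz" = 4a 77 7a is exactly B = 3 bytes: K' = 4a 77 7a.
K' ⊕ ipad = 7c 41 4c; K' ⊕ opad = 16 2b 26.
m1: inner = H(7c 41 4c 52 9b) = 63 93; tag = H(16 2b 26 63 93) = cf8e ← matches
m2: inner = H(7c 41 4c 4e e9) = b1 8f; tag = H(16 2b 26 b1 8f) = cbdc
m3: inner = H(7c 41 4c 6c 6f) = 37 ad; tag = H(16 2b 26 37 ad) = e962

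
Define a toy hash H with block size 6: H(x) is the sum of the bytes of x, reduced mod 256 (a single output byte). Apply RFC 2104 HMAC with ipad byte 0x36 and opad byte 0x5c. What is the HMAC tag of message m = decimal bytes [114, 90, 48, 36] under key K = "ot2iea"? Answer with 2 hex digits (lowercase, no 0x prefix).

Key "ot2iea" = 6f 74 32 69 65 61 is exactly B = 6 bytes: K' = 6f 74 32 69 65 61.
K' ⊕ ipad = 59 42 04 5f 53 57.  K' ⊕ opad = 33 28 6e 35 39 3d.
Inner input = (K'⊕ipad) ∥ m = 59 42 04 5f 53 57 ∥ 72 5a 30 24.
Inner hash: sum = 89+66+4+95+83+87+114+90+48+36 = 712; mod 256 = 200 → c8.
Outer input = (K'⊕opad) ∥ inner = 33 28 6e 35 39 3d ∥ c8.
Outer hash (tag): sum = 51+40+110+53+57+61+200 = 572; mod 256 = 60 → 3c.

3c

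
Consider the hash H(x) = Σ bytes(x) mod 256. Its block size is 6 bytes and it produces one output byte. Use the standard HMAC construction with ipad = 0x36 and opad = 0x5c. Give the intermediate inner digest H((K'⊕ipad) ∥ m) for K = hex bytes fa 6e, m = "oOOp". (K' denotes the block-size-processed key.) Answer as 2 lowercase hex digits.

Key hex bytes fa 6e is 2 bytes ≤ B = 6; zero-pad to 6 bytes: K' = fa 6e 00 00 00 00.
K' ⊕ ipad = cc 58 36 36 36 36.
Inner input = cc 58 36 36 36 36 ∥ 6f 4f 4f 70.
Inner hash: sum = 204+88+54+54+54+54+111+79+79+112 = 889; mod 256 = 121 → 79.

79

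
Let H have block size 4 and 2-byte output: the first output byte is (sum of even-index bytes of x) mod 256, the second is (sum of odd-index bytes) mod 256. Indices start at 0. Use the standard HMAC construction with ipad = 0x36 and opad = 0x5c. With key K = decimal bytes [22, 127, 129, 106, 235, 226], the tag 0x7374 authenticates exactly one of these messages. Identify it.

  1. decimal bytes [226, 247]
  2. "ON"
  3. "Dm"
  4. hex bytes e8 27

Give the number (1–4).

Key decimal bytes [22, 127, 129, 106, 235, 226] = 16 7f 81 6a eb e2 is 6 bytes > B = 4, so hash it first: H(key) = 82 cb, then zero-pad to 4 bytes: K' = 82 cb 00 00.
K' ⊕ ipad = b4 fd 36 36; K' ⊕ opad = de 97 5c 5c.
m1: inner = H(b4 fd 36 36 e2 f7) = cc 2a; tag = H(de 97 5c 5c cc 2a) = 061d
m2: inner = H(b4 fd 36 36 4f 4e) = 39 81; tag = H(de 97 5c 5c 39 81) = 7374 ← matches
m3: inner = H(b4 fd 36 36 44 6d) = 2e a0; tag = H(de 97 5c 5c 2e a0) = 6893
m4: inner = H(b4 fd 36 36 e8 27) = d2 5a; tag = H(de 97 5c 5c d2 5a) = 0c4d

2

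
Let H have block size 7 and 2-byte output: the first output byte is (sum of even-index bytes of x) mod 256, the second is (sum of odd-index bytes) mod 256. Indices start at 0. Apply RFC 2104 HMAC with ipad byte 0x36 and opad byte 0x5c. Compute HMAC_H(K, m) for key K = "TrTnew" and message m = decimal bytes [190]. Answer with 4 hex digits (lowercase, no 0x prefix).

40d8

Key "TrTnew" = 54 72 54 6e 65 77 is 6 bytes ≤ B = 7; zero-pad to 7 bytes: K' = 54 72 54 6e 65 77 00.
K' ⊕ ipad = 62 44 62 58 53 41 36.  K' ⊕ opad = 08 2e 08 32 39 2b 5c.
Inner input = (K'⊕ipad) ∥ m = 62 44 62 58 53 41 36 ∥ be.
Inner hash: even-index sum = 333 mod 256 = 77; odd-index sum = 411 mod 256 = 155 → 4d 9b.
Outer input = (K'⊕opad) ∥ inner = 08 2e 08 32 39 2b 5c ∥ 4d 9b.
Outer hash (tag): even-index sum = 320 mod 256 = 64; odd-index sum = 216 mod 256 = 216 → 40 d8.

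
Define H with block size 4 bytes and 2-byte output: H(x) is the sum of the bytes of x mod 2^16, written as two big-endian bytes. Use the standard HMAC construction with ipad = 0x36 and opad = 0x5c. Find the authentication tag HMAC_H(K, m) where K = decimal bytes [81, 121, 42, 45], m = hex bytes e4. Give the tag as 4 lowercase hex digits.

01eb

Key decimal bytes [81, 121, 42, 45] = 51 79 2a 2d is exactly B = 4 bytes: K' = 51 79 2a 2d.
K' ⊕ ipad = 67 4f 1c 1b.  K' ⊕ opad = 0d 25 76 71.
Inner input = (K'⊕ipad) ∥ m = 67 4f 1c 1b ∥ e4.
Inner hash: sum = 103+79+28+27+228 = 465 → 01 d1.
Outer input = (K'⊕opad) ∥ inner = 0d 25 76 71 ∥ 01 d1.
Outer hash (tag): sum = 13+37+118+113+1+209 = 491 → 01 eb.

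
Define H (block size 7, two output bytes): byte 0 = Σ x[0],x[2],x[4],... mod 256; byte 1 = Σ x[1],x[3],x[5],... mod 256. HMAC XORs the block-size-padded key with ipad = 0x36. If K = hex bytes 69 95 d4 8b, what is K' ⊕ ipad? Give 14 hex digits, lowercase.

Key hex bytes 69 95 d4 8b is 4 bytes ≤ B = 7; zero-pad to 7 bytes: K' = 69 95 d4 8b 00 00 00.
XOR each byte with 0x36: 69⊕36=5f, 95⊕36=a3, d4⊕36=e2, 8b⊕36=bd, 00⊕36=36, 00⊕36=36, 00⊕36=36.

5fa3e2bd363636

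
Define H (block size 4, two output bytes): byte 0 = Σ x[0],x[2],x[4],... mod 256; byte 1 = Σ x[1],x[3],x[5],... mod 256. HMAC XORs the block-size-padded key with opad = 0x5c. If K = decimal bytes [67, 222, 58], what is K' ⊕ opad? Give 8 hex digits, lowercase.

Key decimal bytes [67, 222, 58] = 43 de 3a is 3 bytes ≤ B = 4; zero-pad to 4 bytes: K' = 43 de 3a 00.
XOR each byte with 0x5c: 43⊕5c=1f, de⊕5c=82, 3a⊕5c=66, 00⊕5c=5c.

1f82665c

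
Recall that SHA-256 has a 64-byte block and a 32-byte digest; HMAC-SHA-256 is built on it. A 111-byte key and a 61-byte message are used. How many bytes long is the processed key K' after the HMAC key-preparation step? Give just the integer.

Key is 111 > 64 bytes, so it is hashed to 32 bytes then zero-padded to 64: |K'| = 64.

64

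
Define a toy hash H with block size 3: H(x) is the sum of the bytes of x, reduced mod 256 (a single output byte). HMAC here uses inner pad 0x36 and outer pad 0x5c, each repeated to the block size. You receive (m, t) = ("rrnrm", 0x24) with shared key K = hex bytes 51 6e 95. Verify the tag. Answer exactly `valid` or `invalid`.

Key hex bytes 51 6e 95 is exactly B = 3 bytes: K' = 51 6e 95.
K' ⊕ ipad = 67 58 a3; K' ⊕ opad = 0d 32 c9.
Inner hash: sum = 103+88+163+114+114+110+114+109 = 915; mod 256 = 147 → 93.
Outer hash (recomputed tag): sum = 13+50+201+147 = 411; mod 256 = 155 → 9b.
Recomputed tag = 9b; claimed = 24 → mismatch.

invalid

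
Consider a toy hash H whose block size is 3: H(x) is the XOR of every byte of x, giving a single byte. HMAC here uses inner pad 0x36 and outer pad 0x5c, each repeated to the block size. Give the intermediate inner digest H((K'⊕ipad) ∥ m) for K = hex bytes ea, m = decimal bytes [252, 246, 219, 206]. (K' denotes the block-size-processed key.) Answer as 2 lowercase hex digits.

Key hex bytes ea is 1 byte ≤ B = 3; zero-pad to 3 bytes: K' = ea 00 00.
K' ⊕ ipad = dc 36 36.
Inner input = dc 36 36 ∥ fc f6 db ce.
Inner hash: XOR dc⊕36⊕36⊕fc⊕f6⊕db⊕ce = c3.

c3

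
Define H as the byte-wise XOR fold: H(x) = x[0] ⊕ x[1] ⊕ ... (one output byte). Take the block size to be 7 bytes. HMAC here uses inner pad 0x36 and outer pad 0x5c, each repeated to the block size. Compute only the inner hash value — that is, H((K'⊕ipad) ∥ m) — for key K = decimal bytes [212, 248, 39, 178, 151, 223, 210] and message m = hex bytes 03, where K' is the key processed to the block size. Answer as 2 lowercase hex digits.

Key decimal bytes [212, 248, 39, 178, 151, 223, 210] = d4 f8 27 b2 97 df d2 is exactly B = 7 bytes: K' = d4 f8 27 b2 97 df d2.
K' ⊕ ipad = e2 ce 11 84 a1 e9 e4.
Inner input = e2 ce 11 84 a1 e9 e4 ∥ 03.
Inner hash: XOR e2⊕ce⊕11⊕84⊕a1⊕e9⊕e4⊕03 = 16.

16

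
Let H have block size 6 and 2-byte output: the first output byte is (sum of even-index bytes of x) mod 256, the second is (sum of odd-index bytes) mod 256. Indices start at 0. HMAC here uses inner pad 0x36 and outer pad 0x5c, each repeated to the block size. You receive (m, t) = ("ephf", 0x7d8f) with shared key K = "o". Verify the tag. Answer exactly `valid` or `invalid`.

Key "o" = 6f is 1 byte ≤ B = 6; zero-pad to 6 bytes: K' = 6f 00 00 00 00 00.
K' ⊕ ipad = 59 36 36 36 36 36; K' ⊕ opad = 33 5c 5c 5c 5c 5c.
Inner hash: even-index sum = 402 mod 256 = 146; odd-index sum = 376 mod 256 = 120 → 92 78.
Outer hash (recomputed tag): even-index sum = 381 mod 256 = 125; odd-index sum = 396 mod 256 = 140 → 7d 8c.
Recomputed tag = 7d8c; claimed = 7d8f → mismatch.

invalid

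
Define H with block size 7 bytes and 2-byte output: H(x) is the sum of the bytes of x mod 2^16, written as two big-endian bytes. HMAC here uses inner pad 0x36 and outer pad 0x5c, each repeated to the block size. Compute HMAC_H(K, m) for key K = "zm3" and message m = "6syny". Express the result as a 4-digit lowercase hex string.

Key "zm3" = 7a 6d 33 is 3 bytes ≤ B = 7; zero-pad to 7 bytes: K' = 7a 6d 33 00 00 00 00.
K' ⊕ ipad = 4c 5b 05 36 36 36 36.  K' ⊕ opad = 26 31 6f 5c 5c 5c 5c.
Inner input = (K'⊕ipad) ∥ m = 4c 5b 05 36 36 36 36 ∥ 36 73 79 6e 79.
Inner hash: sum = 76+91+5+54+54+54+54+54+115+121+110+121 = 909 → 03 8d.
Outer input = (K'⊕opad) ∥ inner = 26 31 6f 5c 5c 5c 5c ∥ 03 8d.
Outer hash (tag): sum = 38+49+111+92+92+92+92+3+141 = 710 → 02 c6.

02c6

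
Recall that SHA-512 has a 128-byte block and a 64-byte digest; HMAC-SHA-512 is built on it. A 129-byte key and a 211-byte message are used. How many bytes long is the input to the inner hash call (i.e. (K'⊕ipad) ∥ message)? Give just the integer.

Key is 129 > 128 bytes, so it is hashed to 64 bytes then zero-padded to 128: |K'| = 128.
Inner input = (K'⊕ipad) ∥ m → 128 + 211 = 339 bytes.

339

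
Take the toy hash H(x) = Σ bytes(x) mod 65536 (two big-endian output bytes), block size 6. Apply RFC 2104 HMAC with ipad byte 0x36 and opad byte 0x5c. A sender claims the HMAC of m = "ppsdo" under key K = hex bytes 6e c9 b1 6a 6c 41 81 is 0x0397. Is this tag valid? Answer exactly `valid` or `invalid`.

valid

Key hex bytes 6e c9 b1 6a 6c 41 81 is 7 bytes > B = 6, so hash it first: H(key) = 03 80, then zero-pad to 6 bytes: K' = 03 80 00 00 00 00.
K' ⊕ ipad = 35 b6 36 36 36 36; K' ⊕ opad = 5f dc 5c 5c 5c 5c.
Inner hash: sum = 53+182+54+54+54+54+112+112+115+100+111 = 1001 → 03 e9.
Outer hash (recomputed tag): sum = 95+220+92+92+92+92+3+233 = 919 → 03 97.
Recomputed tag = 0397; claimed = 0397 → match.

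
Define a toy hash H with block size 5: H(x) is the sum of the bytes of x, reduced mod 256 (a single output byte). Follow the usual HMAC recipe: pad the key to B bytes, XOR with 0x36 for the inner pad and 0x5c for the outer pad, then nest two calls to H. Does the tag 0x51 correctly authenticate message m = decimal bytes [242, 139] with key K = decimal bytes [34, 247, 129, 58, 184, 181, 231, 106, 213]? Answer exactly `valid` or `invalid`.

valid

Key decimal bytes [34, 247, 129, 58, 184, 181, 231, 106, 213] = 22 f7 81 3a b8 b5 e7 6a d5 is 9 bytes > B = 5, so hash it first: H(key) = 67, then zero-pad to 5 bytes: K' = 67 00 00 00 00.
K' ⊕ ipad = 51 36 36 36 36; K' ⊕ opad = 3b 5c 5c 5c 5c.
Inner hash: sum = 81+54+54+54+54+242+139 = 678; mod 256 = 166 → a6.
Outer hash (recomputed tag): sum = 59+92+92+92+92+166 = 593; mod 256 = 81 → 51.
Recomputed tag = 51; claimed = 51 → match.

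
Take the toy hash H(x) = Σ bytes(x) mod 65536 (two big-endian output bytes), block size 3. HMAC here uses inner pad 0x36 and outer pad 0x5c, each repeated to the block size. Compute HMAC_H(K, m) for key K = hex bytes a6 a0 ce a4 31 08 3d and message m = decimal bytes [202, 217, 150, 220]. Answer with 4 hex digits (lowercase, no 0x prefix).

01c8

Key hex bytes a6 a0 ce a4 31 08 3d is 7 bytes > B = 3, so hash it first: H(key) = 03 2e, then zero-pad to 3 bytes: K' = 03 2e 00.
K' ⊕ ipad = 35 18 36.  K' ⊕ opad = 5f 72 5c.
Inner input = (K'⊕ipad) ∥ m = 35 18 36 ∥ ca d9 96 dc.
Inner hash: sum = 53+24+54+202+217+150+220 = 920 → 03 98.
Outer input = (K'⊕opad) ∥ inner = 5f 72 5c ∥ 03 98.
Outer hash (tag): sum = 95+114+92+3+152 = 456 → 01 c8.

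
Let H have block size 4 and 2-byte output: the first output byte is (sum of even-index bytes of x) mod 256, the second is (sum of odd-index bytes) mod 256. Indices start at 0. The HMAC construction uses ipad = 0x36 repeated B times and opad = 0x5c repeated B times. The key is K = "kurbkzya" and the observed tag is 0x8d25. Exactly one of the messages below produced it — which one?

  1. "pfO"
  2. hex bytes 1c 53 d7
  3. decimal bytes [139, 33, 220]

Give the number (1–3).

Key "kurbkzya" = 6b 75 72 62 6b 7a 79 61 is 8 bytes > B = 4, so hash it first: H(key) = c1 b2, then zero-pad to 4 bytes: K' = c1 b2 00 00.
K' ⊕ ipad = f7 84 36 36; K' ⊕ opad = 9d ee 5c 5c.
m1: inner = H(f7 84 36 36 70 66 4f) = ec 20; tag = H(9d ee 5c 5c ec 20) = e56a
m2: inner = H(f7 84 36 36 1c 53 d7) = 20 0d; tag = H(9d ee 5c 5c 20 0d) = 1957
m3: inner = H(f7 84 36 36 8b 21 dc) = 94 db; tag = H(9d ee 5c 5c 94 db) = 8d25 ← matches

3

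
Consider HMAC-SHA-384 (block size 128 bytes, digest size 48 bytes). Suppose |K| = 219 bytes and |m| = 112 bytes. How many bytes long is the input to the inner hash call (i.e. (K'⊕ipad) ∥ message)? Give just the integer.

Key is 219 > 128 bytes, so it is hashed to 48 bytes then zero-padded to 128: |K'| = 128.
Inner input = (K'⊕ipad) ∥ m → 128 + 112 = 240 bytes.

240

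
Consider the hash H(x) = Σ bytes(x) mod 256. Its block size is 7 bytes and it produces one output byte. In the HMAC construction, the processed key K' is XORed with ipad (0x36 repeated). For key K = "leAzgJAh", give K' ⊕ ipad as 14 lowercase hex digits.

Key "leAzgJAh" = 6c 65 41 7a 67 4a 41 68 is 8 bytes > B = 7, so hash it first: H(key) = e6, then zero-pad to 7 bytes: K' = e6 00 00 00 00 00 00.
XOR each byte with 0x36: e6⊕36=d0, 00⊕36=36, 00⊕36=36, 00⊕36=36, 00⊕36=36, 00⊕36=36, 00⊕36=36.

d0363636363636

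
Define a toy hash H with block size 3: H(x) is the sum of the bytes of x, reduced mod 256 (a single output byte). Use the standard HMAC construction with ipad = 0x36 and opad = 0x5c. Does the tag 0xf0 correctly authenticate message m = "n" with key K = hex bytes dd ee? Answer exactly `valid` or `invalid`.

invalid

Key hex bytes dd ee is 2 bytes ≤ B = 3; zero-pad to 3 bytes: K' = dd ee 00.
K' ⊕ ipad = eb d8 36; K' ⊕ opad = 81 b2 5c.
Inner hash: sum = 235+216+54+110 = 615; mod 256 = 103 → 67.
Outer hash (recomputed tag): sum = 129+178+92+103 = 502; mod 256 = 246 → f6.
Recomputed tag = f6; claimed = f0 → mismatch.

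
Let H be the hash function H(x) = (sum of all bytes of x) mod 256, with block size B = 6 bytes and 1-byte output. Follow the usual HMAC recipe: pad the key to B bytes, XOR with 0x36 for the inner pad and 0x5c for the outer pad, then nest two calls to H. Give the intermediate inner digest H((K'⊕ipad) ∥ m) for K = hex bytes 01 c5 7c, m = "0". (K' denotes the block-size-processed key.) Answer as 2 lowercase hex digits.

46

Key hex bytes 01 c5 7c is 3 bytes ≤ B = 6; zero-pad to 6 bytes: K' = 01 c5 7c 00 00 00.
K' ⊕ ipad = 37 f3 4a 36 36 36.
Inner input = 37 f3 4a 36 36 36 ∥ 30.
Inner hash: sum = 55+243+74+54+54+54+48 = 582; mod 256 = 70 → 46.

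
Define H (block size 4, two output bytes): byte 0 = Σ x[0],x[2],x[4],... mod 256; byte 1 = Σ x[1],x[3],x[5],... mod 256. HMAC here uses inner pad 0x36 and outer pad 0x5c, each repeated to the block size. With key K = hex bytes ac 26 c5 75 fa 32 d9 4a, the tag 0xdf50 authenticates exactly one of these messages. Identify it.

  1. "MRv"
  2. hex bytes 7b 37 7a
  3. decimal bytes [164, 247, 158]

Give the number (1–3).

Key hex bytes ac 26 c5 75 fa 32 d9 4a is 8 bytes > B = 4, so hash it first: H(key) = 44 17, then zero-pad to 4 bytes: K' = 44 17 00 00.
K' ⊕ ipad = 72 21 36 36; K' ⊕ opad = 18 4b 5c 5c.
m1: inner = H(72 21 36 36 4d 52 76) = 6b a9; tag = H(18 4b 5c 5c 6b a9) = df50 ← matches
m2: inner = H(72 21 36 36 7b 37 7a) = 9d 8e; tag = H(18 4b 5c 5c 9d 8e) = 1135
m3: inner = H(72 21 36 36 a4 f7 9e) = ea 4e; tag = H(18 4b 5c 5c ea 4e) = 5ef5

1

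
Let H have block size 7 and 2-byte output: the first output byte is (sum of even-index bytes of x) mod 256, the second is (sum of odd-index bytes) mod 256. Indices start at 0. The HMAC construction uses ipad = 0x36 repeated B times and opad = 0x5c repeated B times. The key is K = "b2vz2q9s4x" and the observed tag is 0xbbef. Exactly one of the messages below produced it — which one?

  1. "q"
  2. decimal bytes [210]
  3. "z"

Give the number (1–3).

Key "b2vz2q9s4x" = 62 32 76 7a 32 71 39 73 34 78 is 10 bytes > B = 7, so hash it first: H(key) = 77 08, then zero-pad to 7 bytes: K' = 77 08 00 00 00 00 00.
K' ⊕ ipad = 41 3e 36 36 36 36 36; K' ⊕ opad = 2b 54 5c 5c 5c 5c 5c.
m1: inner = H(41 3e 36 36 36 36 36 71) = e3 1b; tag = H(2b 54 5c 5c 5c 5c 5c e3 1b) = 5aef
m2: inner = H(41 3e 36 36 36 36 36 d2) = e3 7c; tag = H(2b 54 5c 5c 5c 5c 5c e3 7c) = bbef ← matches
m3: inner = H(41 3e 36 36 36 36 36 7a) = e3 24; tag = H(2b 54 5c 5c 5c 5c 5c e3 24) = 63ef

2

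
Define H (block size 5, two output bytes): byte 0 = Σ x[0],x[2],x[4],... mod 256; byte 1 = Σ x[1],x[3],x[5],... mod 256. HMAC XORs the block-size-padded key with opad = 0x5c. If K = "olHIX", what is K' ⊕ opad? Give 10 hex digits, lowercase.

3330141504

Key "olHIX" = 6f 6c 48 49 58 is exactly B = 5 bytes: K' = 6f 6c 48 49 58.
XOR each byte with 0x5c: 6f⊕5c=33, 6c⊕5c=30, 48⊕5c=14, 49⊕5c=15, 58⊕5c=04.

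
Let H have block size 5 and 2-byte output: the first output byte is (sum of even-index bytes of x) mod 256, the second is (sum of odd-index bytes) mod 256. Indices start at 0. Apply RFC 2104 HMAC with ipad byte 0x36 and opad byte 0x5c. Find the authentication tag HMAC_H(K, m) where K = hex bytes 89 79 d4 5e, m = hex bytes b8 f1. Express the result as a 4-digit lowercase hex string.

Key hex bytes 89 79 d4 5e is 4 bytes ≤ B = 5; zero-pad to 5 bytes: K' = 89 79 d4 5e 00.
K' ⊕ ipad = bf 4f e2 68 36.  K' ⊕ opad = d5 25 88 02 5c.
Inner input = (K'⊕ipad) ∥ m = bf 4f e2 68 36 ∥ b8 f1.
Inner hash: even-index sum = 712 mod 256 = 200; odd-index sum = 367 mod 256 = 111 → c8 6f.
Outer input = (K'⊕opad) ∥ inner = d5 25 88 02 5c ∥ c8 6f.
Outer hash (tag): even-index sum = 552 mod 256 = 40; odd-index sum = 239 mod 256 = 239 → 28 ef.

28ef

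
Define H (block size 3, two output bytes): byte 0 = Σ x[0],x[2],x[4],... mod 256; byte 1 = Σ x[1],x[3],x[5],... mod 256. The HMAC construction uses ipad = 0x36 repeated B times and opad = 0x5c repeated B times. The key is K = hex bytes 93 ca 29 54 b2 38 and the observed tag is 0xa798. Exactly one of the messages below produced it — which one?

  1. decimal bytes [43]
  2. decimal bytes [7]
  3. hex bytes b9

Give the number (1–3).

Key hex bytes 93 ca 29 54 b2 38 is 6 bytes > B = 3, so hash it first: H(key) = 6e 56, then zero-pad to 3 bytes: K' = 6e 56 00.
K' ⊕ ipad = 58 60 36; K' ⊕ opad = 32 0a 5c.
m1: inner = H(58 60 36 2b) = 8e 8b; tag = H(32 0a 5c 8e 8b) = 1998
m2: inner = H(58 60 36 07) = 8e 67; tag = H(32 0a 5c 8e 67) = f598
m3: inner = H(58 60 36 b9) = 8e 19; tag = H(32 0a 5c 8e 19) = a798 ← matches

3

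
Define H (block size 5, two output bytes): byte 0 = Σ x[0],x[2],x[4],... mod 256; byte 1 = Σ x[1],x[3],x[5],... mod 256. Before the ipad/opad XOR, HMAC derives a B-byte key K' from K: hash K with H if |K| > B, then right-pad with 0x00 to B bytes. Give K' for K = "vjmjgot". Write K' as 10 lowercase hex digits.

be43000000

|K| = 7 > B = 5, so first hash the key.
H(K): even-index sum = 446 mod 256 = 190; odd-index sum = 323 mod 256 = 67 → be 43.
Zero-pad H(K) = be 43 to 5 bytes: K' = be 43 00 00 00.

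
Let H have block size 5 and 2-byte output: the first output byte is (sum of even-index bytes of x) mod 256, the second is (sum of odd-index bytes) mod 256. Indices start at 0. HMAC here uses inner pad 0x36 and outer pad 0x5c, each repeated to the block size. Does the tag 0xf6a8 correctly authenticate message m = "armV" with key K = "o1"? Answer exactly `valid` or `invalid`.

Key "o1" = 6f 31 is 2 bytes ≤ B = 5; zero-pad to 5 bytes: K' = 6f 31 00 00 00.
K' ⊕ ipad = 59 07 36 36 36; K' ⊕ opad = 33 6d 5c 5c 5c.
Inner hash: even-index sum = 397 mod 256 = 141; odd-index sum = 267 mod 256 = 11 → 8d 0b.
Outer hash (recomputed tag): even-index sum = 246 mod 256 = 246; odd-index sum = 342 mod 256 = 86 → f6 56.
Recomputed tag = f656; claimed = f6a8 → mismatch.

invalid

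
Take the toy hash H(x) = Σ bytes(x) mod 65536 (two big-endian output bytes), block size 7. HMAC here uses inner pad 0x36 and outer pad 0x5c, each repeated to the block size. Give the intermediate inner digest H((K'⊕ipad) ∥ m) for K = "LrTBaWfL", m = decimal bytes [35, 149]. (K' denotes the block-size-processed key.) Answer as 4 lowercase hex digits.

0282

Key "LrTBaWfL" = 4c 72 54 42 61 57 66 4c is 8 bytes > B = 7, so hash it first: H(key) = 02 be, then zero-pad to 7 bytes: K' = 02 be 00 00 00 00 00.
K' ⊕ ipad = 34 88 36 36 36 36 36.
Inner input = 34 88 36 36 36 36 36 ∥ 23 95.
Inner hash: sum = 52+136+54+54+54+54+54+35+149 = 642 → 02 82.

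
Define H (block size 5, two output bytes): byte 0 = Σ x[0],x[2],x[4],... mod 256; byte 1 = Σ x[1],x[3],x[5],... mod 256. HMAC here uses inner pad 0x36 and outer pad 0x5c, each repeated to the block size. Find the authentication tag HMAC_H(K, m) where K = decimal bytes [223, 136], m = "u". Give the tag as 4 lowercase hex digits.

Key decimal bytes [223, 136] = df 88 is 2 bytes ≤ B = 5; zero-pad to 5 bytes: K' = df 88 00 00 00.
K' ⊕ ipad = e9 be 36 36 36.  K' ⊕ opad = 83 d4 5c 5c 5c.
Inner input = (K'⊕ipad) ∥ m = e9 be 36 36 36 ∥ 75.
Inner hash: even-index sum = 341 mod 256 = 85; odd-index sum = 361 mod 256 = 105 → 55 69.
Outer input = (K'⊕opad) ∥ inner = 83 d4 5c 5c 5c ∥ 55 69.
Outer hash (tag): even-index sum = 420 mod 256 = 164; odd-index sum = 389 mod 256 = 133 → a4 85.

a485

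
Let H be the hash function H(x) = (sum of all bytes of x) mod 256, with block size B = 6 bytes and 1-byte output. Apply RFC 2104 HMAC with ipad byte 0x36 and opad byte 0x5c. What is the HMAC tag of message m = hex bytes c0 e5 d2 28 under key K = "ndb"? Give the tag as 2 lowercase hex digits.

fb

Key "ndb" = 6e 64 62 is 3 bytes ≤ B = 6; zero-pad to 6 bytes: K' = 6e 64 62 00 00 00.
K' ⊕ ipad = 58 52 54 36 36 36.  K' ⊕ opad = 32 38 3e 5c 5c 5c.
Inner input = (K'⊕ipad) ∥ m = 58 52 54 36 36 36 ∥ c0 e5 d2 28.
Inner hash: sum = 88+82+84+54+54+54+192+229+210+40 = 1087; mod 256 = 63 → 3f.
Outer input = (K'⊕opad) ∥ inner = 32 38 3e 5c 5c 5c ∥ 3f.
Outer hash (tag): sum = 50+56+62+92+92+92+63 = 507; mod 256 = 251 → fb.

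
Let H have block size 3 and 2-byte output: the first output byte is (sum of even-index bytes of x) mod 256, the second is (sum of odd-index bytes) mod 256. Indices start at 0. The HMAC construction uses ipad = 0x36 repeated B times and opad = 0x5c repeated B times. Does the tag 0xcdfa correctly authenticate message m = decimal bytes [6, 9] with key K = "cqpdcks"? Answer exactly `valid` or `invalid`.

valid

Key "cqpdcks" = 63 71 70 64 63 6b 73 is 7 bytes > B = 3, so hash it first: H(key) = a9 40, then zero-pad to 3 bytes: K' = a9 40 00.
K' ⊕ ipad = 9f 76 36; K' ⊕ opad = f5 1c 5c.
Inner hash: even-index sum = 222 mod 256 = 222; odd-index sum = 124 mod 256 = 124 → de 7c.
Outer hash (recomputed tag): even-index sum = 461 mod 256 = 205; odd-index sum = 250 mod 256 = 250 → cd fa.
Recomputed tag = cdfa; claimed = cdfa → match.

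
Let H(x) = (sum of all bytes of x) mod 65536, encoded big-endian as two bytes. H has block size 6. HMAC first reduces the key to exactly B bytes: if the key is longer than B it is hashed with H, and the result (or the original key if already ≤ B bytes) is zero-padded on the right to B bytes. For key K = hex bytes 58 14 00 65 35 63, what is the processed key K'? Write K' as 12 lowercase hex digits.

581400653563

Key hex bytes 58 14 00 65 35 63 is exactly B = 6 bytes: K' = 58 14 00 65 35 63.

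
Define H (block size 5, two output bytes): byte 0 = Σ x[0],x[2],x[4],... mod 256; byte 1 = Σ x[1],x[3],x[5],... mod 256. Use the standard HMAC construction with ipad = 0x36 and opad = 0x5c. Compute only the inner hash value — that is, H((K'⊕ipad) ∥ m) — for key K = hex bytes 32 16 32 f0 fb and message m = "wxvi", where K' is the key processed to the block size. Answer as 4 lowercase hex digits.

b6d3

Key hex bytes 32 16 32 f0 fb is exactly B = 5 bytes: K' = 32 16 32 f0 fb.
K' ⊕ ipad = 04 20 04 c6 cd.
Inner input = 04 20 04 c6 cd ∥ 77 78 76 69.
Inner hash: even-index sum = 438 mod 256 = 182; odd-index sum = 467 mod 256 = 211 → b6 d3.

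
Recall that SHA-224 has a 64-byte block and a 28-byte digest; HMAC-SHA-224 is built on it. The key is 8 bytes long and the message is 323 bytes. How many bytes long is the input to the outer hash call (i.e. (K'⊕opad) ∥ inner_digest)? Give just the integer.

Key is 8 ≤ 64 bytes, zero-padded: |K'| = 64.
Outer input = (K'⊕opad) ∥ H(inner) → 64 + 28 = 92 bytes.

92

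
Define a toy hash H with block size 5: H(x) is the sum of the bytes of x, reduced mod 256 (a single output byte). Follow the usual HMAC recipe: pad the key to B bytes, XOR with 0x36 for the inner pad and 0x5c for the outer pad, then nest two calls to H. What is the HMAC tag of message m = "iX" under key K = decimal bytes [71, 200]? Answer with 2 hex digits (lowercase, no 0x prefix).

95

Key decimal bytes [71, 200] = 47 c8 is 2 bytes ≤ B = 5; zero-pad to 5 bytes: K' = 47 c8 00 00 00.
K' ⊕ ipad = 71 fe 36 36 36.  K' ⊕ opad = 1b 94 5c 5c 5c.
Inner input = (K'⊕ipad) ∥ m = 71 fe 36 36 36 ∥ 69 58.
Inner hash: sum = 113+254+54+54+54+105+88 = 722; mod 256 = 210 → d2.
Outer input = (K'⊕opad) ∥ inner = 1b 94 5c 5c 5c ∥ d2.
Outer hash (tag): sum = 27+148+92+92+92+210 = 661; mod 256 = 149 → 95.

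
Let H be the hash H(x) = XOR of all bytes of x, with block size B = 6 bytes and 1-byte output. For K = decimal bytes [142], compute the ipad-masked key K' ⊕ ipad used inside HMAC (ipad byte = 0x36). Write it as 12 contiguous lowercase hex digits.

Key decimal bytes [142] = 8e is 1 byte ≤ B = 6; zero-pad to 6 bytes: K' = 8e 00 00 00 00 00.
XOR each byte with 0x36: 8e⊕36=b8, 00⊕36=36, 00⊕36=36, 00⊕36=36, 00⊕36=36, 00⊕36=36.

b83636363636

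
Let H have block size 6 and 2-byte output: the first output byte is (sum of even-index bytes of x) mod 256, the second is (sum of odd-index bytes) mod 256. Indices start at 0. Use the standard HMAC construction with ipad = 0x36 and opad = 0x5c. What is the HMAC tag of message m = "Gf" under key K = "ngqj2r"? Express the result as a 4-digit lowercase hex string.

b7f6

Key "ngqj2r" = 6e 67 71 6a 32 72 is exactly B = 6 bytes: K' = 6e 67 71 6a 32 72.
K' ⊕ ipad = 58 51 47 5c 04 44.  K' ⊕ opad = 32 3b 2d 36 6e 2e.
Inner input = (K'⊕ipad) ∥ m = 58 51 47 5c 04 44 ∥ 47 66.
Inner hash: even-index sum = 234 mod 256 = 234; odd-index sum = 343 mod 256 = 87 → ea 57.
Outer input = (K'⊕opad) ∥ inner = 32 3b 2d 36 6e 2e ∥ ea 57.
Outer hash (tag): even-index sum = 439 mod 256 = 183; odd-index sum = 246 mod 256 = 246 → b7 f6.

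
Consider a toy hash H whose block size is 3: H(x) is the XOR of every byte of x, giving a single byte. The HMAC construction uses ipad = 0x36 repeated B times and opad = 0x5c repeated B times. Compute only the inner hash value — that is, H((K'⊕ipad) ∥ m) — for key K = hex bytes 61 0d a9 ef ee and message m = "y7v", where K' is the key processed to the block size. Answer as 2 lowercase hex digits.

ca

Key hex bytes 61 0d a9 ef ee is 5 bytes > B = 3, so hash it first: H(key) = c4, then zero-pad to 3 bytes: K' = c4 00 00.
K' ⊕ ipad = f2 36 36.
Inner input = f2 36 36 ∥ 79 37 76.
Inner hash: XOR f2⊕36⊕36⊕79⊕37⊕76 = ca.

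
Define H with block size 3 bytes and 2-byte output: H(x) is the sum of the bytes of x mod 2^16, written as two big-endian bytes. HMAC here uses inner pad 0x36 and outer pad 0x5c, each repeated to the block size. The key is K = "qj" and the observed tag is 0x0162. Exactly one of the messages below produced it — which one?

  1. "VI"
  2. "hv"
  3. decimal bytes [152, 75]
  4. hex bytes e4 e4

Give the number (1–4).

Key "qj" = 71 6a is 2 bytes ≤ B = 3; zero-pad to 3 bytes: K' = 71 6a 00.
K' ⊕ ipad = 47 5c 36; K' ⊕ opad = 2d 36 5c.
m1: inner = H(47 5c 36 56 49) = 01 78; tag = H(2d 36 5c 01 78) = 0138
m2: inner = H(47 5c 36 68 76) = 01 b7; tag = H(2d 36 5c 01 b7) = 0177
m3: inner = H(47 5c 36 98 4b) = 01 bc; tag = H(2d 36 5c 01 bc) = 017c
m4: inner = H(47 5c 36 e4 e4) = 02 a1; tag = H(2d 36 5c 02 a1) = 0162 ← matches

4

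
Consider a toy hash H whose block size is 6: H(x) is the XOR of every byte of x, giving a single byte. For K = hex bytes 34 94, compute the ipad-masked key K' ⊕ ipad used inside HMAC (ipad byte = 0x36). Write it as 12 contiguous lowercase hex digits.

Key hex bytes 34 94 is 2 bytes ≤ B = 6; zero-pad to 6 bytes: K' = 34 94 00 00 00 00.
XOR each byte with 0x36: 34⊕36=02, 94⊕36=a2, 00⊕36=36, 00⊕36=36, 00⊕36=36, 00⊕36=36.

02a236363636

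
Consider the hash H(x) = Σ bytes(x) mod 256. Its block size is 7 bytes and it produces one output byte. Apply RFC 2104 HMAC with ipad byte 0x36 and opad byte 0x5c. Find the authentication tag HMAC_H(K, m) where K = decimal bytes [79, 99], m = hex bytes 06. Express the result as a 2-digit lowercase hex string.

00

Key decimal bytes [79, 99] = 4f 63 is 2 bytes ≤ B = 7; zero-pad to 7 bytes: K' = 4f 63 00 00 00 00 00.
K' ⊕ ipad = 79 55 36 36 36 36 36.  K' ⊕ opad = 13 3f 5c 5c 5c 5c 5c.
Inner input = (K'⊕ipad) ∥ m = 79 55 36 36 36 36 36 ∥ 06.
Inner hash: sum = 121+85+54+54+54+54+54+6 = 482; mod 256 = 226 → e2.
Outer input = (K'⊕opad) ∥ inner = 13 3f 5c 5c 5c 5c 5c ∥ e2.
Outer hash (tag): sum = 19+63+92+92+92+92+92+226 = 768; mod 256 = 0 → 00.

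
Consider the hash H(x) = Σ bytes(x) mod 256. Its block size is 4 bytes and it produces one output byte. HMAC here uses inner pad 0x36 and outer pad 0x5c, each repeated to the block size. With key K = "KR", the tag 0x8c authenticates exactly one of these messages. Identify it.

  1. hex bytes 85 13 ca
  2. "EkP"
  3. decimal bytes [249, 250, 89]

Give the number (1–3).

1

Key "KR" = 4b 52 is 2 bytes ≤ B = 4; zero-pad to 4 bytes: K' = 4b 52 00 00.
K' ⊕ ipad = 7d 64 36 36; K' ⊕ opad = 17 0e 5c 5c.
m1: inner = H(7d 64 36 36 85 13 ca) = af; tag = H(17 0e 5c 5c af) = 8c ← matches
m2: inner = H(7d 64 36 36 45 6b 50) = 4d; tag = H(17 0e 5c 5c 4d) = 2a
m3: inner = H(7d 64 36 36 f9 fa 59) = 99; tag = H(17 0e 5c 5c 99) = 76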